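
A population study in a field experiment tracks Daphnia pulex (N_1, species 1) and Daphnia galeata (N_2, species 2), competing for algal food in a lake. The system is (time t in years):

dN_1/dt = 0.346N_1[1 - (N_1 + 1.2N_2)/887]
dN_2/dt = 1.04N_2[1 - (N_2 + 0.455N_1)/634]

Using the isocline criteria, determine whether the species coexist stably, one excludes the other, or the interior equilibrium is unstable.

Compare the nullcline intercepts: K1/α12 = 887/1.2 = 739 > K2 = 634; K2/α21 = 634/0.455 = 1390 > K1 = 887.
Since both inequalities hold, each species can invade when rare, so the interior equilibrium is stable.

stable coexistence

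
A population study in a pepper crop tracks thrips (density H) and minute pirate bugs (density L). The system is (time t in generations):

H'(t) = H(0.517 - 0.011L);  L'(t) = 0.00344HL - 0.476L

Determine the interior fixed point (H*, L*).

Set dL/dt = 0 with L > 0: 0.00344H - 0.476 = 0, so H* = 0.476/0.00344 = 138.
Set dH/dt = 0 with H > 0: 0.517 - 0.011L = 0, so L* = 0.517/0.011 = 47.

H* ≈ 138, L* ≈ 47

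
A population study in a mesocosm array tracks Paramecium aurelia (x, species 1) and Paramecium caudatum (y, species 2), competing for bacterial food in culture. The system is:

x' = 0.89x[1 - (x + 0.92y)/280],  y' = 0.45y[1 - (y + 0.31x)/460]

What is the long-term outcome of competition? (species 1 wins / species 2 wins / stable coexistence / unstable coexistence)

species 2 excludes species 1

Compare the nullcline intercepts: K1/α12 = 280/0.92 = 304 < K2 = 460; K2/α21 = 460/0.31 = 1480 > K1 = 280.
Since the inequalities point opposite ways, species 2 can invade but species 1 cannot.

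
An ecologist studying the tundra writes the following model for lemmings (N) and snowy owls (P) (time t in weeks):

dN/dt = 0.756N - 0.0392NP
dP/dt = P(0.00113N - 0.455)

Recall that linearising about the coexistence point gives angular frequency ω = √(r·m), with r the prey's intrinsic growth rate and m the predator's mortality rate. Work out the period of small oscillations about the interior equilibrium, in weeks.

T ≈ 10.7 weeks

Here r = 0.756 and m = 0.455, so r·m = 0.344.
ω = √0.344 = 0.586 per week, hence T = 2π/ω ≈ 10.7 weeks.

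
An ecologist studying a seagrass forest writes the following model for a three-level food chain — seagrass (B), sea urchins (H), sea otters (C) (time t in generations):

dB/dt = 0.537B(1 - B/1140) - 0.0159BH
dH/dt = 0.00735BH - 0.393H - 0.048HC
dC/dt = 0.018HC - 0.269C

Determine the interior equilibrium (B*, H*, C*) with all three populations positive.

B* ≈ 636, H* ≈ 14.9, C* ≈ 89.1

From dC/dt = 0: 0.018H* = 0.269, so H* = 14.9.
From dB/dt = 0: 0.537(1 - B*/1140) = 0.0159·14.9, giving B* = 1140·(1 - 0.442) = 636.
From dH/dt = 0: 0.00735·636 - 0.393 = 0.048C*, so C* = 4.28/0.048 = 89.1.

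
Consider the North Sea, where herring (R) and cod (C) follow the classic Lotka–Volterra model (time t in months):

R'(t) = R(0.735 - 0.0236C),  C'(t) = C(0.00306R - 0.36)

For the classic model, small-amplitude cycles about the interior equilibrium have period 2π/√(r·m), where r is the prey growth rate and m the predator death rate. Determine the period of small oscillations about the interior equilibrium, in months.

Here r = 0.735 and m = 0.36, so r·m = 0.265.
ω = √0.265 = 0.514 per month, hence T = 2π/ω ≈ 12.2 months.

T ≈ 12.2 months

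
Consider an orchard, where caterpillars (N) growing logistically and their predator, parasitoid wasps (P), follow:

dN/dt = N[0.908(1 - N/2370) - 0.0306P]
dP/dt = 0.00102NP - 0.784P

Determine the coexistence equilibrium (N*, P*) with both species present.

From dP/dt = 0 with P > 0: 0.00102N* = 0.784, so N* = 769.
Substitute into dN/dt = 0: 0.908(1 - 769/2370) = 0.0306P*.
The bracket is 0.676, giving P* = 0.614/0.0306 = 20.

N* ≈ 769, P* ≈ 20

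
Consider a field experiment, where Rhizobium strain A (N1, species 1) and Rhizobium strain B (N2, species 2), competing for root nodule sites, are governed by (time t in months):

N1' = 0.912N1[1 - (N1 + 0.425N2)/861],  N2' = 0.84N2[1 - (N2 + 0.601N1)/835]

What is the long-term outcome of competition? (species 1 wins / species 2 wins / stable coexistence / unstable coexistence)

stable coexistence

Compare the nullcline intercepts: K1/α12 = 861/0.425 = 2030 > K2 = 835; K2/α21 = 835/0.601 = 1390 > K1 = 861.
Since both inequalities hold, each species can invade when rare, so the interior equilibrium is stable.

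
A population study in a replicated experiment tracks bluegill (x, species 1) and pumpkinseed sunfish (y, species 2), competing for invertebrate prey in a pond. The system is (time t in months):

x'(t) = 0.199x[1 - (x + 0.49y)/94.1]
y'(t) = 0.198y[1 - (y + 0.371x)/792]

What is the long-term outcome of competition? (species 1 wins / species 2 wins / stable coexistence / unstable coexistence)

Compare the nullcline intercepts: K1/α12 = 94.1/0.49 = 192 < K2 = 792; K2/α21 = 792/0.371 = 2130 > K1 = 94.1.
Since the inequalities point opposite ways, species 2 can invade but species 1 cannot.

species 2 excludes species 1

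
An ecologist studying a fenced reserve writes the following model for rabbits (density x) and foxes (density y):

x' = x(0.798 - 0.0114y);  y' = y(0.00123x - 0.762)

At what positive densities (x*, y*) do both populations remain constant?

x* ≈ 620, y* ≈ 70

Set dy/dt = 0 with y > 0: 0.00123x - 0.762 = 0, so x* = 0.762/0.00123 = 620.
Set dx/dt = 0 with x > 0: 0.798 - 0.0114y = 0, so y* = 0.798/0.0114 = 70.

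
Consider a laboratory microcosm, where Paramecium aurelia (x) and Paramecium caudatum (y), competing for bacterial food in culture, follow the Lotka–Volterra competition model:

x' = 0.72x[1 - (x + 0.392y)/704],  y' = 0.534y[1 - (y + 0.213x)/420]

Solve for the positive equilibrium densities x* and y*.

Setting both brackets to zero gives the nullclines x + 0.392y = 704 and 0.213x + y = 420.
Substituting y = 420 - 0.213x into the first: x(1 - 0.392·0.213) = 704 - 0.392·420.
So x* = 539/0.917 = 588, and then y* = 420 - 0.213·588 = 295.

x* ≈ 588, y* ≈ 295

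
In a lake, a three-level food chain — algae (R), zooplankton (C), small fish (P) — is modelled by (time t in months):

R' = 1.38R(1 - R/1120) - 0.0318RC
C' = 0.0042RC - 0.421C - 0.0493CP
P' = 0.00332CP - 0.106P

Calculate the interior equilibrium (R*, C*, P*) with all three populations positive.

R* ≈ 296, C* ≈ 31.9, P* ≈ 16.7

From dP/dt = 0: 0.00332C* = 0.106, so C* = 31.9.
From dR/dt = 0: 1.38(1 - R*/1120) = 0.0318·31.9, giving R* = 1120·(1 - 0.736) = 296.
From dC/dt = 0: 0.0042·296 - 0.421 = 0.0493P*, so P* = 0.822/0.0493 = 16.7.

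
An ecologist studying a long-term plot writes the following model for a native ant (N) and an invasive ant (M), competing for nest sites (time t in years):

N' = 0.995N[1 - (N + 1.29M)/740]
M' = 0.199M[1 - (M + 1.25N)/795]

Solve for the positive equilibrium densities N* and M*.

N* ≈ 466, M* ≈ 212

Setting both brackets to zero gives the nullclines N + 1.29M = 740 and 1.25N + M = 795.
Substituting M = 795 - 1.25N into the first: N(1 - 1.29·1.25) = 740 - 1.29·795.
So N* = -286/-0.613 = 466, and then M* = 795 - 1.25·466 = 212.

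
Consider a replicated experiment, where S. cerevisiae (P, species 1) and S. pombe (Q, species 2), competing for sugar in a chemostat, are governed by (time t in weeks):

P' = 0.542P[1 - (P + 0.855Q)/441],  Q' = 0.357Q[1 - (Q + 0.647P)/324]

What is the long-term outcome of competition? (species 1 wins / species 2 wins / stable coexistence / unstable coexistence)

Compare the nullcline intercepts: K1/α12 = 441/0.855 = 516 > K2 = 324; K2/α21 = 324/0.647 = 501 > K1 = 441.
Since both inequalities hold, each species can invade when rare, so the interior equilibrium is stable.

stable coexistence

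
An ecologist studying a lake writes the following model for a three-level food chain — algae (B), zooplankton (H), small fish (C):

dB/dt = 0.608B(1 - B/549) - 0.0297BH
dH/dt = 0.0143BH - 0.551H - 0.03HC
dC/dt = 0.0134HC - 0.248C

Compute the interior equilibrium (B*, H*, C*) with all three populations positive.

B* ≈ 52.7, H* ≈ 18.5, C* ≈ 6.74

From dC/dt = 0: 0.0134H* = 0.248, so H* = 18.5.
From dB/dt = 0: 0.608(1 - B*/549) = 0.0297·18.5, giving B* = 549·(1 - 0.904) = 52.7.
From dH/dt = 0: 0.0143·52.7 - 0.551 = 0.03C*, so C* = 0.202/0.03 = 6.74.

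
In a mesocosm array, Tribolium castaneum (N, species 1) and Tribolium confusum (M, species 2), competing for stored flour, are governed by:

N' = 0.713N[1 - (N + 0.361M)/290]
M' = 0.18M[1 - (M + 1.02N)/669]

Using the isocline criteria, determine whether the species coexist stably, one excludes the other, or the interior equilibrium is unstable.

Compare the nullcline intercepts: K1/α12 = 290/0.361 = 803 > K2 = 669; K2/α21 = 669/1.02 = 656 > K1 = 290.
Since both inequalities hold, each species can invade when rare, so the interior equilibrium is stable.

stable coexistence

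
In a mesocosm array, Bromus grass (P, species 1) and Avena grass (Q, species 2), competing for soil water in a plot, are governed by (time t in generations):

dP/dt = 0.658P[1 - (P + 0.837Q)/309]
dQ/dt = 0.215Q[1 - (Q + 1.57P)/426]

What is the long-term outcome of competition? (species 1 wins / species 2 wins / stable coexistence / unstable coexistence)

Compare the nullcline intercepts: K1/α12 = 309/0.837 = 369 < K2 = 426; K2/α21 = 426/1.57 = 271 < K1 = 309.
Since both are reversed, neither can invade when rare; the interior point is a saddle.

unstable coexistence (outcome depends on initial conditions)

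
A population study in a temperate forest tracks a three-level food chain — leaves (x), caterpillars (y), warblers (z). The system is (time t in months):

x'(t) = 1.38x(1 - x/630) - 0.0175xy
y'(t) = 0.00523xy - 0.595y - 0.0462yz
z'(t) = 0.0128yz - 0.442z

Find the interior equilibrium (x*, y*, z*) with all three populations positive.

From dz/dt = 0: 0.0128y* = 0.442, so y* = 34.5.
From dx/dt = 0: 1.38(1 - x*/630) = 0.0175·34.5, giving x* = 630·(1 - 0.438) = 354.
From dy/dt = 0: 0.00523·354 - 0.595 = 0.0462z*, so z* = 1.26/0.0462 = 27.2.

x* ≈ 354, y* ≈ 34.5, z* ≈ 27.2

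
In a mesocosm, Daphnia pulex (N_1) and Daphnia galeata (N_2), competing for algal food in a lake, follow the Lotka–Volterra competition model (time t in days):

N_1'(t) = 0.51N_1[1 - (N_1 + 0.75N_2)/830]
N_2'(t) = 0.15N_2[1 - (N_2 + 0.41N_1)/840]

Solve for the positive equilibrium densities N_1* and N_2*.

Setting both brackets to zero gives the nullclines N_1 + 0.75N_2 = 830 and 0.41N_1 + N_2 = 840.
Substituting N_2 = 840 - 0.41N_1 into the first: N_1(1 - 0.75·0.41) = 830 - 0.75·840.
So N_1* = 200/0.693 = 289, and then N_2* = 840 - 0.41·289 = 722.

N_1* ≈ 289, N_2* ≈ 722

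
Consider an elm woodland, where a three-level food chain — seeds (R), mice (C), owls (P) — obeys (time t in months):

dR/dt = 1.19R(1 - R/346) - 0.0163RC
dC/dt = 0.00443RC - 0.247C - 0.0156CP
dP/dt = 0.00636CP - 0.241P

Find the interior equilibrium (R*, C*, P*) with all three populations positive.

From dP/dt = 0: 0.00636C* = 0.241, so C* = 37.9.
From dR/dt = 0: 1.19(1 - R*/346) = 0.0163·37.9, giving R* = 346·(1 - 0.519) = 166.
From dC/dt = 0: 0.00443·166 - 0.247 = 0.0156P*, so P* = 0.49/0.0156 = 31.4.

R* ≈ 166, C* ≈ 37.9, P* ≈ 31.4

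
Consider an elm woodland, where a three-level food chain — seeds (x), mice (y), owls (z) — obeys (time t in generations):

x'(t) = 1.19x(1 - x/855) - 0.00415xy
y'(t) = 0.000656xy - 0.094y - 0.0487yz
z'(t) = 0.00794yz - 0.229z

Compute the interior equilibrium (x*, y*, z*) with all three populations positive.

From dz/dt = 0: 0.00794y* = 0.229, so y* = 28.8.
From dx/dt = 0: 1.19(1 - x*/855) = 0.00415·28.8, giving x* = 855·(1 - 0.101) = 769.
From dy/dt = 0: 0.000656·769 - 0.094 = 0.0487z*, so z* = 0.41/0.0487 = 8.43.

x* ≈ 769, y* ≈ 28.8, z* ≈ 8.43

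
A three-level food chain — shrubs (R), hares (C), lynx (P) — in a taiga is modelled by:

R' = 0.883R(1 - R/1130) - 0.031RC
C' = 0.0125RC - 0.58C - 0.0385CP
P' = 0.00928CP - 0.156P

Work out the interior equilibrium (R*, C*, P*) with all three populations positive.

R* ≈ 463, C* ≈ 16.8, P* ≈ 135

From dP/dt = 0: 0.00928C* = 0.156, so C* = 16.8.
From dR/dt = 0: 0.883(1 - R*/1130) = 0.031·16.8, giving R* = 1130·(1 - 0.59) = 463.
From dC/dt = 0: 0.0125·463 - 0.58 = 0.0385P*, so P* = 5.21/0.0385 = 135.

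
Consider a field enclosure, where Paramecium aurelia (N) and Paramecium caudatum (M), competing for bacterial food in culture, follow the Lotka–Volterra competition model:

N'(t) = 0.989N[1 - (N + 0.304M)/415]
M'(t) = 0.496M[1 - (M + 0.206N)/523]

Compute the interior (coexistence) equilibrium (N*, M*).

N* ≈ 273, M* ≈ 467

Setting both brackets to zero gives the nullclines N + 0.304M = 415 and 0.206N + M = 523.
Substituting M = 523 - 0.206N into the first: N(1 - 0.304·0.206) = 415 - 0.304·523.
So N* = 256/0.937 = 273, and then M* = 523 - 0.206·273 = 467.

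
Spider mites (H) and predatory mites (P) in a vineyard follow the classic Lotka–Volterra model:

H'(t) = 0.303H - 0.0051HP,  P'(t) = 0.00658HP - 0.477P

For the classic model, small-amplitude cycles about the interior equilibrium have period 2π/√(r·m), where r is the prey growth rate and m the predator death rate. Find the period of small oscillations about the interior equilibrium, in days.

T ≈ 16.5 days

Here r = 0.303 and m = 0.477, so r·m = 0.145.
ω = √0.145 = 0.38 per day, hence T = 2π/ω ≈ 16.5 days.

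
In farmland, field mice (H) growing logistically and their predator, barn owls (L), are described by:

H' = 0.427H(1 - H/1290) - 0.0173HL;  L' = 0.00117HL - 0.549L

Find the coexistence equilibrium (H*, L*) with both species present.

H* ≈ 469, L* ≈ 15.7

From dL/dt = 0 with L > 0: 0.00117H* = 0.549, so H* = 469.
Substitute into dH/dt = 0: 0.427(1 - 469/1290) = 0.0173L*.
The bracket is 0.636, giving L* = 0.272/0.0173 = 15.7.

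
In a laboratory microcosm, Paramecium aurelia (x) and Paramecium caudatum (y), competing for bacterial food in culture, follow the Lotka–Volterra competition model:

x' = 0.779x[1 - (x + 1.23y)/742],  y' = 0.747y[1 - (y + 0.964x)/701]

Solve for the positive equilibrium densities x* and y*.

Setting both brackets to zero gives the nullclines x + 1.23y = 742 and 0.964x + y = 701.
Substituting y = 701 - 0.964x into the first: x(1 - 1.23·0.964) = 742 - 1.23·701.
So x* = -120/-0.186 = 647, and then y* = 701 - 0.964·647 = 76.9.

x* ≈ 647, y* ≈ 76.9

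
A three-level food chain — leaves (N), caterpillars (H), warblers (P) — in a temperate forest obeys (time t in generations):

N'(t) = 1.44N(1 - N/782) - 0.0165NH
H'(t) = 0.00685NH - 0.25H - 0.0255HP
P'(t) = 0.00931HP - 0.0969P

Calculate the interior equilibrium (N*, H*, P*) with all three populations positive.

N* ≈ 689, H* ≈ 10.4, P* ≈ 175

From dP/dt = 0: 0.00931H* = 0.0969, so H* = 10.4.
From dN/dt = 0: 1.44(1 - N*/782) = 0.0165·10.4, giving N* = 782·(1 - 0.119) = 689.
From dH/dt = 0: 0.00685·689 - 0.25 = 0.0255P*, so P* = 4.47/0.0255 = 175.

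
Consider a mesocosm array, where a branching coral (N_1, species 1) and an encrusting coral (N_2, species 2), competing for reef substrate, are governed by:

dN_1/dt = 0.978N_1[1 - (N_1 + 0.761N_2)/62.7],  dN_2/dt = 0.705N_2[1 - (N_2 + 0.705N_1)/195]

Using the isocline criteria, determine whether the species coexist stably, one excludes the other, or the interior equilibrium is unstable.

Compare the nullcline intercepts: K1/α12 = 62.7/0.761 = 82.4 < K2 = 195; K2/α21 = 195/0.705 = 277 > K1 = 62.7.
Since the inequalities point opposite ways, species 2 can invade but species 1 cannot.

species 2 excludes species 1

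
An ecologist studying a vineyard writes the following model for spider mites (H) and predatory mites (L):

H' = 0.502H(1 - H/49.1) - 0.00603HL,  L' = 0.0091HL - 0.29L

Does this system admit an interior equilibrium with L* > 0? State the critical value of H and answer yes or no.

The predator equation gives dL/dt > 0 only when H > 0.29/0.0091 = 31.9.
Without the predator, H → K = 49.1. Since 49.1 > 31.9, the predator can invade and persist.

Threshold H = 31.9; K > 31.9, so yes, the predator persists.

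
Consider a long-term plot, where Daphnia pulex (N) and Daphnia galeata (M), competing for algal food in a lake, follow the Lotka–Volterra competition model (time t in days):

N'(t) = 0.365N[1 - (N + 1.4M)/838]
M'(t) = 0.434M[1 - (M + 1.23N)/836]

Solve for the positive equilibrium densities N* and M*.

Setting both brackets to zero gives the nullclines N + 1.4M = 838 and 1.23N + M = 836.
Substituting M = 836 - 1.23N into the first: N(1 - 1.4·1.23) = 838 - 1.4·836.
So N* = -332/-0.722 = 460, and then M* = 836 - 1.23·460 = 270.

N* ≈ 460, M* ≈ 270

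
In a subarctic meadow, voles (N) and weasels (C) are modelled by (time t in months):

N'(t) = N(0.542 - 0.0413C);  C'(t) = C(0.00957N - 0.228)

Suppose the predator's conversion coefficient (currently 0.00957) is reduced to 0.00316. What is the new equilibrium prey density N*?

At the interior fixed point, setting dC/dt = 0 with C > 0 fixes N* = (predator death rate)/(NC coefficient) — independent of the other coefficients.
With the change, N* = 0.228/0.00316 = 72.2; it rises from 23.8.

N* ≈ 72.2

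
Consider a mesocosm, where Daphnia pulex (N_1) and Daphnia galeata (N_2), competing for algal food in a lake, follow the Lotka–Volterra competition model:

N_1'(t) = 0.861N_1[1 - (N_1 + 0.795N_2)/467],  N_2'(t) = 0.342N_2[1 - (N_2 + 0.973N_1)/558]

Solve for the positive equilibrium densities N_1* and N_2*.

N_1* ≈ 103, N_2* ≈ 458

Setting both brackets to zero gives the nullclines N_1 + 0.795N_2 = 467 and 0.973N_1 + N_2 = 558.
Substituting N_2 = 558 - 0.973N_1 into the first: N_1(1 - 0.795·0.973) = 467 - 0.795·558.
So N_1* = 23.4/0.226 = 103, and then N_2* = 558 - 0.973·103 = 458.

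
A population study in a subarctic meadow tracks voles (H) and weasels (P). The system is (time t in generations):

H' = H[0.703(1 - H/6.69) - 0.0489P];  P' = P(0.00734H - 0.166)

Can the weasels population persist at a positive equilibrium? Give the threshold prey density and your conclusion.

The predator equation gives dP/dt > 0 only when H > 0.166/0.00734 = 22.6.
Without the predator, H → K = 6.69. Since 6.69 < 22.6, the predator cannot invade.

Threshold H = 22.6; K < 22.6, so no, the predator goes extinct.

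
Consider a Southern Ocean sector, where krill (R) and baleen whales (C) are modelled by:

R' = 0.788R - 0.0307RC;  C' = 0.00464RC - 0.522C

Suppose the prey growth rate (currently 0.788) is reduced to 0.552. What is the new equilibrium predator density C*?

At the interior fixed point, setting dR/dt = 0 with R > 0 fixes C* = (prey growth rate)/(RC coefficient) — independent of the other coefficients.
With the change, C* = 0.552/0.0307 = 18; it falls from 25.7.

C* ≈ 18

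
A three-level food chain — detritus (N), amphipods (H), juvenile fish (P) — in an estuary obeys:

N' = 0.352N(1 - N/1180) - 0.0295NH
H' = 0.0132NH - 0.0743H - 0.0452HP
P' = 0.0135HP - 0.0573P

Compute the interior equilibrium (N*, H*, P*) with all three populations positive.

From dP/dt = 0: 0.0135H* = 0.0573, so H* = 4.24.
From dN/dt = 0: 0.352(1 - N*/1180) = 0.0295·4.24, giving N* = 1180·(1 - 0.356) = 760.
From dH/dt = 0: 0.0132·760 - 0.0743 = 0.0452P*, so P* = 9.96/0.0452 = 220.

N* ≈ 760, H* ≈ 4.24, P* ≈ 220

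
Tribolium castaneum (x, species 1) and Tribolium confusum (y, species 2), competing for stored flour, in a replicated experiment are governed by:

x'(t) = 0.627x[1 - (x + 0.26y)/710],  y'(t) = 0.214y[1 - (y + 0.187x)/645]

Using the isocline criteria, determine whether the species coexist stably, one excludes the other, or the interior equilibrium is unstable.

Compare the nullcline intercepts: K1/α12 = 710/0.26 = 2730 > K2 = 645; K2/α21 = 645/0.187 = 3450 > K1 = 710.
Since both inequalities hold, each species can invade when rare, so the interior equilibrium is stable.

stable coexistence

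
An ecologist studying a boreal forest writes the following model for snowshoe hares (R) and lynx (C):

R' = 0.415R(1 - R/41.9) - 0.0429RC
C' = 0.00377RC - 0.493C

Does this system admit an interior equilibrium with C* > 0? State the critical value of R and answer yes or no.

The predator equation gives dC/dt > 0 only when R > 0.493/0.00377 = 131.
Without the predator, R → K = 41.9. Since 41.9 < 131, the predator cannot invade.

Threshold R = 131; K < 131, so no, the predator goes extinct.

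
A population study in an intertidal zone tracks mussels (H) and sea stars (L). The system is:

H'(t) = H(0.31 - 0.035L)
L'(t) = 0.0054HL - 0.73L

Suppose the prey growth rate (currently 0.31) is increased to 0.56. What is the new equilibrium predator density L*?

L* ≈ 16

At the interior fixed point, setting dH/dt = 0 with H > 0 fixes L* = (prey growth rate)/(HL coefficient) — independent of the other coefficients.
With the change, L* = 0.56/0.035 = 16; it rises from 8.86.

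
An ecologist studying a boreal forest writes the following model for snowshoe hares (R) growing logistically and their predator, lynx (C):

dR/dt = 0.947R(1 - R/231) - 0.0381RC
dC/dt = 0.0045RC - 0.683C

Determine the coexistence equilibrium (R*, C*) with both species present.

R* ≈ 152, C* ≈ 8.52

From dC/dt = 0 with C > 0: 0.0045R* = 0.683, so R* = 152.
Substitute into dR/dt = 0: 0.947(1 - 152/231) = 0.0381C*.
The bracket is 0.343, giving C* = 0.325/0.0381 = 8.52.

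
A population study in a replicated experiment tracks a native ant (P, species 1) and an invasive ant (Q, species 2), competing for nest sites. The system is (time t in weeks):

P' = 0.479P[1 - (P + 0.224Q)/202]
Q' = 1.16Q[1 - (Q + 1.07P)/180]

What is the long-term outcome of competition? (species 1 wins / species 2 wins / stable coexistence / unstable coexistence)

species 1 excludes species 2

Compare the nullcline intercepts: K1/α12 = 202/0.224 = 902 > K2 = 180; K2/α21 = 180/1.07 = 168 < K1 = 202.
Since the inequalities point opposite ways, species 1 can invade but species 2 cannot.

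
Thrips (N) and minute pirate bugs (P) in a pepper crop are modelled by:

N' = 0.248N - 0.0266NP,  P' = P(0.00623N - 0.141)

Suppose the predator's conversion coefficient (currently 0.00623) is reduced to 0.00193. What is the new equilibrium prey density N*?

N* ≈ 73.1

At the interior fixed point, setting dP/dt = 0 with P > 0 fixes N* = (predator death rate)/(NP coefficient) — independent of the other coefficients.
With the change, N* = 0.141/0.00193 = 73.1; it rises from 22.6.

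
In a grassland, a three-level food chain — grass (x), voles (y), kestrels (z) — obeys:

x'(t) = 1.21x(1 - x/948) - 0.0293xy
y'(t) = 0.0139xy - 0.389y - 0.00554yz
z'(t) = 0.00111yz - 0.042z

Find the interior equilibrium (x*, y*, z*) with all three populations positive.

From dz/dt = 0: 0.00111y* = 0.042, so y* = 37.8.
From dx/dt = 0: 1.21(1 - x*/948) = 0.0293·37.8, giving x* = 948·(1 - 0.916) = 79.4.
From dy/dt = 0: 0.0139·79.4 - 0.389 = 0.00554z*, so z* = 0.715/0.00554 = 129.

x* ≈ 79.4, y* ≈ 37.8, z* ≈ 129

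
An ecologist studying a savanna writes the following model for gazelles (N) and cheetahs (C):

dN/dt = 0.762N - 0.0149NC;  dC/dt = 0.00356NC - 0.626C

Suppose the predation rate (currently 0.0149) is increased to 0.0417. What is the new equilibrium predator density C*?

C* ≈ 18.3

At the interior fixed point, setting dN/dt = 0 with N > 0 fixes C* = (prey growth rate)/(NC coefficient) — independent of the other coefficients.
With the change, C* = 0.762/0.0417 = 18.3; it falls from 51.1.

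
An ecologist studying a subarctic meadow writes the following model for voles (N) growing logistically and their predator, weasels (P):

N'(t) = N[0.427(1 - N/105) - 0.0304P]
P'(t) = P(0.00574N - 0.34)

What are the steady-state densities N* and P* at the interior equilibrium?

From dP/dt = 0 with P > 0: 0.00574N* = 0.34, so N* = 59.2.
Substitute into dN/dt = 0: 0.427(1 - 59.2/105) = 0.0304P*.
The bracket is 0.436, giving P* = 0.186/0.0304 = 6.12.

N* ≈ 59.2, P* ≈ 6.12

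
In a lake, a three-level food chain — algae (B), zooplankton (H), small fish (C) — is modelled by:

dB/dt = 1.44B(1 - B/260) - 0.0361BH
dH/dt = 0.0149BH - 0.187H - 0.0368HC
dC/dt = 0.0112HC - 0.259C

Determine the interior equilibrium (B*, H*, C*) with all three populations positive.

From dC/dt = 0: 0.0112H* = 0.259, so H* = 23.1.
From dB/dt = 0: 1.44(1 - B*/260) = 0.0361·23.1, giving B* = 260·(1 - 0.58) = 109.
From dH/dt = 0: 0.0149·109 - 0.187 = 0.0368C*, so C* = 1.44/0.0368 = 39.2.

B* ≈ 109, H* ≈ 23.1, C* ≈ 39.2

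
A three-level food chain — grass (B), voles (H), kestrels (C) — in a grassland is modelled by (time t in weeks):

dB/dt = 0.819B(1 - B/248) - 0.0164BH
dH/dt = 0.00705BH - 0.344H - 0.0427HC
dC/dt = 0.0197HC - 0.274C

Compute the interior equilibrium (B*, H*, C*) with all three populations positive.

From dC/dt = 0: 0.0197H* = 0.274, so H* = 13.9.
From dB/dt = 0: 0.819(1 - B*/248) = 0.0164·13.9, giving B* = 248·(1 - 0.279) = 179.
From dH/dt = 0: 0.00705·179 - 0.344 = 0.0427C*, so C* = 0.917/0.0427 = 21.5.

B* ≈ 179, H* ≈ 13.9, C* ≈ 21.5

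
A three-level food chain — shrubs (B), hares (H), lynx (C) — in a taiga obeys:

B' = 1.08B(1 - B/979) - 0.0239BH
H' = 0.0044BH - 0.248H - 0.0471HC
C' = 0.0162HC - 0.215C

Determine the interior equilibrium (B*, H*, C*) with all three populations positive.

B* ≈ 691, H* ≈ 13.3, C* ≈ 59.3

From dC/dt = 0: 0.0162H* = 0.215, so H* = 13.3.
From dB/dt = 0: 1.08(1 - B*/979) = 0.0239·13.3, giving B* = 979·(1 - 0.294) = 691.
From dH/dt = 0: 0.0044·691 - 0.248 = 0.0471C*, so C* = 2.79/0.0471 = 59.3.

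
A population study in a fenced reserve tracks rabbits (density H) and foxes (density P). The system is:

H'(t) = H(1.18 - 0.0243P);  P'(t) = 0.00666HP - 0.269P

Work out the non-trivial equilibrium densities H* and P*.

H* ≈ 40.4, P* ≈ 48.6

Set dP/dt = 0 with P > 0: 0.00666H - 0.269 = 0, so H* = 0.269/0.00666 = 40.4.
Set dH/dt = 0 with H > 0: 1.18 - 0.0243P = 0, so P* = 1.18/0.0243 = 48.6.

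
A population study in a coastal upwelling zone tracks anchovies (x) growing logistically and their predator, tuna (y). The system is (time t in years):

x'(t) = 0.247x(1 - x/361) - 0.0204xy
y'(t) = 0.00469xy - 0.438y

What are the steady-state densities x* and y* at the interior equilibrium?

x* ≈ 93.4, y* ≈ 8.98

From dy/dt = 0 with y > 0: 0.00469x* = 0.438, so x* = 93.4.
Substitute into dx/dt = 0: 0.247(1 - 93.4/361) = 0.0204y*.
The bracket is 0.741, giving y* = 0.183/0.0204 = 8.98.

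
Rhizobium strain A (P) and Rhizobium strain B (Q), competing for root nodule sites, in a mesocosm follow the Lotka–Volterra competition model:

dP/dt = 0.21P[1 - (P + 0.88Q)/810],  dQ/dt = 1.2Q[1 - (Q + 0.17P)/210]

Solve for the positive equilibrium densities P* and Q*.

Setting both brackets to zero gives the nullclines P + 0.88Q = 810 and 0.17P + Q = 210.
Substituting Q = 210 - 0.17P into the first: P(1 - 0.88·0.17) = 810 - 0.88·210.
So P* = 625/0.85 = 735, and then Q* = 210 - 0.17·735 = 85.

P* ≈ 735, Q* ≈ 85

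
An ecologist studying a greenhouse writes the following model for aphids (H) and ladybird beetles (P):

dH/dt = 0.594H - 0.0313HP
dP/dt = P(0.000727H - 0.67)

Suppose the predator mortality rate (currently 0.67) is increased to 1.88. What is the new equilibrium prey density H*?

H* ≈ 2590

At the interior fixed point, setting dP/dt = 0 with P > 0 fixes H* = (predator death rate)/(HP coefficient) — independent of the other coefficients.
With the change, H* = 1.88/0.000727 = 2590; it rises from 922.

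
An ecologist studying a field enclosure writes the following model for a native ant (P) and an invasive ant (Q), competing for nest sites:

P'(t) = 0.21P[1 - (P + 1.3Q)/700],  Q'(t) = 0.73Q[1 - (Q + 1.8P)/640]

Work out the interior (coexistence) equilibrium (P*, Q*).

Setting both brackets to zero gives the nullclines P + 1.3Q = 700 and 1.8P + Q = 640.
Substituting Q = 640 - 1.8P into the first: P(1 - 1.3·1.8) = 700 - 1.3·640.
So P* = -132/-1.34 = 98.5, and then Q* = 640 - 1.8·98.5 = 463.

P* ≈ 98.5, Q* ≈ 463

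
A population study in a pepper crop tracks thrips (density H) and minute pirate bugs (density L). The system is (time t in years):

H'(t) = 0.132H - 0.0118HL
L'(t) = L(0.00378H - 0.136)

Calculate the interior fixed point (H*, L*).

H* ≈ 36, L* ≈ 11.2

Set dL/dt = 0 with L > 0: 0.00378H - 0.136 = 0, so H* = 0.136/0.00378 = 36.
Set dH/dt = 0 with H > 0: 0.132 - 0.0118L = 0, so L* = 0.132/0.0118 = 11.2.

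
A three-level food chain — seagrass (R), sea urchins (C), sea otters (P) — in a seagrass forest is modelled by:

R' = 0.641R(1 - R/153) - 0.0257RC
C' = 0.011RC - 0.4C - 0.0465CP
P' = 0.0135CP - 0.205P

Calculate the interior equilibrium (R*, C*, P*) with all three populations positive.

From dP/dt = 0: 0.0135C* = 0.205, so C* = 15.2.
From dR/dt = 0: 0.641(1 - R*/153) = 0.0257·15.2, giving R* = 153·(1 - 0.609) = 59.8.
From dC/dt = 0: 0.011·59.8 - 0.4 = 0.0465P*, so P* = 0.258/0.0465 = 5.56.

R* ≈ 59.8, C* ≈ 15.2, P* ≈ 5.56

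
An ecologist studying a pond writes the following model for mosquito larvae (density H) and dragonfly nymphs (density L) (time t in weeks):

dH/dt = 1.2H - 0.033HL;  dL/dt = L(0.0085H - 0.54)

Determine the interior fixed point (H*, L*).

H* ≈ 63.5, L* ≈ 36.4

Set dL/dt = 0 with L > 0: 0.0085H - 0.54 = 0, so H* = 0.54/0.0085 = 63.5.
Set dH/dt = 0 with H > 0: 1.2 - 0.033L = 0, so L* = 1.2/0.033 = 36.4.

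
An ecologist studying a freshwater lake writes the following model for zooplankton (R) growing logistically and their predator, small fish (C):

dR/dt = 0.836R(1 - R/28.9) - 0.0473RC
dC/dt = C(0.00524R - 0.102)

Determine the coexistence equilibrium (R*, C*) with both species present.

From dC/dt = 0 with C > 0: 0.00524R* = 0.102, so R* = 19.5.
Substitute into dR/dt = 0: 0.836(1 - 19.5/28.9) = 0.0473C*.
The bracket is 0.326, giving C* = 0.273/0.0473 = 5.77.

R* ≈ 19.5, C* ≈ 5.77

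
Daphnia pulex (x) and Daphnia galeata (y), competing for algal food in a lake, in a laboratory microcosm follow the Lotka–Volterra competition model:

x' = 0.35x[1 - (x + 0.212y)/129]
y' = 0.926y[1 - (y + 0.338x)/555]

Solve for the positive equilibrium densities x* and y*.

x* ≈ 12.2, y* ≈ 551

Setting both brackets to zero gives the nullclines x + 0.212y = 129 and 0.338x + y = 555.
Substituting y = 555 - 0.338x into the first: x(1 - 0.212·0.338) = 129 - 0.212·555.
So x* = 11.3/0.928 = 12.2, and then y* = 555 - 0.338·12.2 = 551.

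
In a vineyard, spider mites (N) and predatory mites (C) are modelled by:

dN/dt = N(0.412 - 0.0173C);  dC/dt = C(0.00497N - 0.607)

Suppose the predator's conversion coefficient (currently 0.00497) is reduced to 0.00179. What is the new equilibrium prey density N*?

N* ≈ 339

At the interior fixed point, setting dC/dt = 0 with C > 0 fixes N* = (predator death rate)/(NC coefficient) — independent of the other coefficients.
With the change, N* = 0.607/0.00179 = 339; it rises from 122.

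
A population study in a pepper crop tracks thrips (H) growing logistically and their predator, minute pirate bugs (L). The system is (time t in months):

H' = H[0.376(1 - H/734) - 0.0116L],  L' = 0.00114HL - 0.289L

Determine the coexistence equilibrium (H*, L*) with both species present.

H* ≈ 254, L* ≈ 21.2

From dL/dt = 0 with L > 0: 0.00114H* = 0.289, so H* = 254.
Substitute into dH/dt = 0: 0.376(1 - 254/734) = 0.0116L*.
The bracket is 0.655, giving L* = 0.246/0.0116 = 21.2.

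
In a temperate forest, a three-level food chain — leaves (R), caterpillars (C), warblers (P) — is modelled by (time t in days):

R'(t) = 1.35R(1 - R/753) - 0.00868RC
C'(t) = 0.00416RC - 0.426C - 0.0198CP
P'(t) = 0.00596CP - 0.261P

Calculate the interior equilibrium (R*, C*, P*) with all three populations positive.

From dP/dt = 0: 0.00596C* = 0.261, so C* = 43.8.
From dR/dt = 0: 1.35(1 - R*/753) = 0.00868·43.8, giving R* = 753·(1 - 0.282) = 541.
From dC/dt = 0: 0.00416·541 - 0.426 = 0.0198P*, so P* = 1.82/0.0198 = 92.1.

R* ≈ 541, C* ≈ 43.8, P* ≈ 92.1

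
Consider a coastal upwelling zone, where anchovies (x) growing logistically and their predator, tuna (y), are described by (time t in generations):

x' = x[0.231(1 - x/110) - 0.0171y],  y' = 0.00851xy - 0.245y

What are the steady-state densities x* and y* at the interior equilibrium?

From dy/dt = 0 with y > 0: 0.00851x* = 0.245, so x* = 28.8.
Substitute into dx/dt = 0: 0.231(1 - 28.8/110) = 0.0171y*.
The bracket is 0.738, giving y* = 0.171/0.0171 = 9.97.

x* ≈ 28.8, y* ≈ 9.97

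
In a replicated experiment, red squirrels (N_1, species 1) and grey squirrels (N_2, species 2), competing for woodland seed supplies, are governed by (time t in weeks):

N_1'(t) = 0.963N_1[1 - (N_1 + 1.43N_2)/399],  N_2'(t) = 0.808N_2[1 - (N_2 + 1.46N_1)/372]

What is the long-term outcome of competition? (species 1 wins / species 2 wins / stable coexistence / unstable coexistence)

unstable coexistence (outcome depends on initial conditions)

Compare the nullcline intercepts: K1/α12 = 399/1.43 = 279 < K2 = 372; K2/α21 = 372/1.46 = 255 < K1 = 399.
Since both are reversed, neither can invade when rare; the interior point is a saddle.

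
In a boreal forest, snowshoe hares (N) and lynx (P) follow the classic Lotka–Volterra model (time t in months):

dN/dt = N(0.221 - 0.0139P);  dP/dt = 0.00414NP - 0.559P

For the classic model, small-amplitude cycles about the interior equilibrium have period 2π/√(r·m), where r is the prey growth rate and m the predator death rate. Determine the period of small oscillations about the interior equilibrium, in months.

T ≈ 17.9 months

Here r = 0.221 and m = 0.559, so r·m = 0.124.
ω = √0.124 = 0.351 per month, hence T = 2π/ω ≈ 17.9 months.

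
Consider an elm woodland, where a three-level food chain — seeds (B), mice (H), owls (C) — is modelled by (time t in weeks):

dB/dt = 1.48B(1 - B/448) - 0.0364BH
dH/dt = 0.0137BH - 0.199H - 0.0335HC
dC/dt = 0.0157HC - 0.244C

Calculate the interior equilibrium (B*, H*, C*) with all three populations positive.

B* ≈ 277, H* ≈ 15.5, C* ≈ 107

From dC/dt = 0: 0.0157H* = 0.244, so H* = 15.5.
From dB/dt = 0: 1.48(1 - B*/448) = 0.0364·15.5, giving B* = 448·(1 - 0.382) = 277.
From dH/dt = 0: 0.0137·277 - 0.199 = 0.0335C*, so C* = 3.59/0.0335 = 107.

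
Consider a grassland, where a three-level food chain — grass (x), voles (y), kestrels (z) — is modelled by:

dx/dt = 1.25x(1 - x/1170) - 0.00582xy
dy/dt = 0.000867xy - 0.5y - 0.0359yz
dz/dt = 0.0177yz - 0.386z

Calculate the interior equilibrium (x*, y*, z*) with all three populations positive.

From dz/dt = 0: 0.0177y* = 0.386, so y* = 21.8.
From dx/dt = 0: 1.25(1 - x*/1170) = 0.00582·21.8, giving x* = 1170·(1 - 0.102) = 1050.
From dy/dt = 0: 0.000867·1050 - 0.5 = 0.0359z*, so z* = 0.411/0.0359 = 11.5.

x* ≈ 1050, y* ≈ 21.8, z* ≈ 11.5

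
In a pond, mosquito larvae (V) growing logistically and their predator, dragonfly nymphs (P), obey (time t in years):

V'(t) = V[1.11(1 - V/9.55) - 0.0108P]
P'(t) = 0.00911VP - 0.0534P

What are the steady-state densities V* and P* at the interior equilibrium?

V* ≈ 5.86, P* ≈ 39.7

From dP/dt = 0 with P > 0: 0.00911V* = 0.0534, so V* = 5.86.
Substitute into dV/dt = 0: 1.11(1 - 5.86/9.55) = 0.0108P*.
The bracket is 0.386, giving P* = 0.429/0.0108 = 39.7.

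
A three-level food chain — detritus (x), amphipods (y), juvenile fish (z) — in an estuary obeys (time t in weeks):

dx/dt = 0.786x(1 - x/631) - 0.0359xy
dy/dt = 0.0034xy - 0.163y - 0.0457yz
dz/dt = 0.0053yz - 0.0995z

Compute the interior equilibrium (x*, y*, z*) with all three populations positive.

From dz/dt = 0: 0.0053y* = 0.0995, so y* = 18.8.
From dx/dt = 0: 0.786(1 - x*/631) = 0.0359·18.8, giving x* = 631·(1 - 0.857) = 89.9.
From dy/dt = 0: 0.0034·89.9 - 0.163 = 0.0457z*, so z* = 0.143/0.0457 = 3.12.

x* ≈ 89.9, y* ≈ 18.8, z* ≈ 3.12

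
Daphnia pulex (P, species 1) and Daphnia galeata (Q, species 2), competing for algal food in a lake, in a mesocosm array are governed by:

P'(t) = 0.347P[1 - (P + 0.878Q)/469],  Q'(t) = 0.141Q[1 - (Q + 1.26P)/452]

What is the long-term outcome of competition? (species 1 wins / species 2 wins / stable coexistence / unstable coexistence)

species 1 excludes species 2

Compare the nullcline intercepts: K1/α12 = 469/0.878 = 534 > K2 = 452; K2/α21 = 452/1.26 = 359 < K1 = 469.
Since the inequalities point opposite ways, species 1 can invade but species 2 cannot.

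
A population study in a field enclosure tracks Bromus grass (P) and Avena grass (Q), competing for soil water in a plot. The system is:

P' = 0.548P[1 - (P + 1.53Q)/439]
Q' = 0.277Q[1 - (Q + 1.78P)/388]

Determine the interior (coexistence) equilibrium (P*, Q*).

P* ≈ 89.7, Q* ≈ 228

Setting both brackets to zero gives the nullclines P + 1.53Q = 439 and 1.78P + Q = 388.
Substituting Q = 388 - 1.78P into the first: P(1 - 1.53·1.78) = 439 - 1.53·388.
So P* = -155/-1.72 = 89.7, and then Q* = 388 - 1.78·89.7 = 228.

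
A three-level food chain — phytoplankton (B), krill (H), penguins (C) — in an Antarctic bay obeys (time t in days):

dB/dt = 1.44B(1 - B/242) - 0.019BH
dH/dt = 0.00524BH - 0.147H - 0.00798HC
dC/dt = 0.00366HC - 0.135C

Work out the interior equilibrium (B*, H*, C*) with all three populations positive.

From dC/dt = 0: 0.00366H* = 0.135, so H* = 36.9.
From dB/dt = 0: 1.44(1 - B*/242) = 0.019·36.9, giving B* = 242·(1 - 0.487) = 124.
From dH/dt = 0: 0.00524·124 - 0.147 = 0.00798C*, so C* = 0.504/0.00798 = 63.1.

B* ≈ 124, H* ≈ 36.9, C* ≈ 63.1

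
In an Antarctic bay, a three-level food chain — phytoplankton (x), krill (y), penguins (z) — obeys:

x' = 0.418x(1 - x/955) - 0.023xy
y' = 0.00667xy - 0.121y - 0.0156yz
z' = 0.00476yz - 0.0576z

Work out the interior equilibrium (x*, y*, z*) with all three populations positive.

From dz/dt = 0: 0.00476y* = 0.0576, so y* = 12.1.
From dx/dt = 0: 0.418(1 - x*/955) = 0.023·12.1, giving x* = 955·(1 - 0.666) = 319.
From dy/dt = 0: 0.00667·319 - 0.121 = 0.0156z*, so z* = 2.01/0.0156 = 129.

x* ≈ 319, y* ≈ 12.1, z* ≈ 129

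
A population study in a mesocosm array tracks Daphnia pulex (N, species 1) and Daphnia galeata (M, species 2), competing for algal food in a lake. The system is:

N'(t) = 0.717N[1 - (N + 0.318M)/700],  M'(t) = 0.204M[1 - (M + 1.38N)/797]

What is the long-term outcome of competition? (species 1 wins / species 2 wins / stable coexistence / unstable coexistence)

species 1 excludes species 2

Compare the nullcline intercepts: K1/α12 = 700/0.318 = 2200 > K2 = 797; K2/α21 = 797/1.38 = 578 < K1 = 700.
Since the inequalities point opposite ways, species 1 can invade but species 2 cannot.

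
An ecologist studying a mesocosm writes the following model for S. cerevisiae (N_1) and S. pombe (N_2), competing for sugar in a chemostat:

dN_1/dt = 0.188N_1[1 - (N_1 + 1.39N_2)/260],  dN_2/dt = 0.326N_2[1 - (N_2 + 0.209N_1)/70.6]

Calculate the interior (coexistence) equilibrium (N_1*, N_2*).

Setting both brackets to zero gives the nullclines N_1 + 1.39N_2 = 260 and 0.209N_1 + N_2 = 70.6.
Substituting N_2 = 70.6 - 0.209N_1 into the first: N_1(1 - 1.39·0.209) = 260 - 1.39·70.6.
So N_1* = 162/0.709 = 228, and then N_2* = 70.6 - 0.209·228 = 22.9.

N_1* ≈ 228, N_2* ≈ 22.9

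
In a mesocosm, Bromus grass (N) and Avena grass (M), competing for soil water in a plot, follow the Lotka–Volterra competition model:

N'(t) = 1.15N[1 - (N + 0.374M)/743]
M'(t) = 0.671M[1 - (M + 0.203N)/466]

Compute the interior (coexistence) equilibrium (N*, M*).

Setting both brackets to zero gives the nullclines N + 0.374M = 743 and 0.203N + M = 466.
Substituting M = 466 - 0.203N into the first: N(1 - 0.374·0.203) = 743 - 0.374·466.
So N* = 569/0.924 = 615, and then M* = 466 - 0.203·615 = 341.

N* ≈ 615, M* ≈ 341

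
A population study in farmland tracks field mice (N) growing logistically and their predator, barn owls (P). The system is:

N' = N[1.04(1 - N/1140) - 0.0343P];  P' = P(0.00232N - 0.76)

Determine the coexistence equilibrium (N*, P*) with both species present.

From dP/dt = 0 with P > 0: 0.00232N* = 0.76, so N* = 328.
Substitute into dN/dt = 0: 1.04(1 - 328/1140) = 0.0343P*.
The bracket is 0.713, giving P* = 0.741/0.0343 = 21.6.

N* ≈ 328, P* ≈ 21.6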